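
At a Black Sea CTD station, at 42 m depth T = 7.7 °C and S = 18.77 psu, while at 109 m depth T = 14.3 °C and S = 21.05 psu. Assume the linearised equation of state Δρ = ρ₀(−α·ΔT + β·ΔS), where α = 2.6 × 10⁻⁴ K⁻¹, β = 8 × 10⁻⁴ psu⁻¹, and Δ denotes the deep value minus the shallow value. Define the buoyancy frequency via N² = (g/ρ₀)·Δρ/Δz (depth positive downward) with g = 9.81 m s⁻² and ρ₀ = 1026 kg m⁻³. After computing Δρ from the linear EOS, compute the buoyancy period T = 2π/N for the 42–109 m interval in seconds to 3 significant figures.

ΔT = +6.6 K, ΔS = +2.28 psu (deep − shallow).
Δρ/ρ₀ = −αΔT + βΔS = -1.716 × 10⁻³ + 1.824 × 10⁻³ = 1.08 × 10⁻⁴, so Δρ ≈ 0.1108 kg m⁻³.
N² = (g/ρ₀)·Δρ/Δz = g·(Δρ/ρ₀)/Δz = 9.81 × 1.08 × 10⁻⁴ / 67 = 1.5813 × 10⁻⁵ s⁻².
N = √(1.5813 × 10⁻⁵) = 3.9766 × 10⁻³ rad s⁻¹ → T = 2π/N = 1.5800 × 10³ s ≈ 1.58 × 10³ s.

1.58 × 10³ s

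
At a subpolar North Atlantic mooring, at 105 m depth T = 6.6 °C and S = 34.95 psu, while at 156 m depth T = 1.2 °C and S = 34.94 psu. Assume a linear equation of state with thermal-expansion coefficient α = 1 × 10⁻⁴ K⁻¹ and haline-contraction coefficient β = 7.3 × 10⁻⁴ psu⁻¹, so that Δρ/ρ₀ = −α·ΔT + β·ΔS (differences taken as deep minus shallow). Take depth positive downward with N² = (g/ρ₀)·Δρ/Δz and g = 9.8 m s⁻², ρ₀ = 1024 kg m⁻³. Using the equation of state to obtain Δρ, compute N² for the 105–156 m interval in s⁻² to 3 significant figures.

ΔT = -5.4 K, ΔS = -0.01 psu (deep − shallow).
Δρ/ρ₀ = −αΔT + βΔS = 5.40 × 10⁻⁴ − 7.30 × 10⁻⁶ = 5.327 × 10⁻⁴, so Δρ ≈ 0.5455 kg m⁻³.
N² = (g/ρ₀)·Δρ/Δz = g·(Δρ/ρ₀)/Δz = 9.8 × 5.327 × 10⁻⁴ / 51 = 1.0236 × 10⁻⁴ s⁻² ≈ 1.02 × 10⁻⁴ s⁻².

1.02 × 10⁻⁴ s⁻²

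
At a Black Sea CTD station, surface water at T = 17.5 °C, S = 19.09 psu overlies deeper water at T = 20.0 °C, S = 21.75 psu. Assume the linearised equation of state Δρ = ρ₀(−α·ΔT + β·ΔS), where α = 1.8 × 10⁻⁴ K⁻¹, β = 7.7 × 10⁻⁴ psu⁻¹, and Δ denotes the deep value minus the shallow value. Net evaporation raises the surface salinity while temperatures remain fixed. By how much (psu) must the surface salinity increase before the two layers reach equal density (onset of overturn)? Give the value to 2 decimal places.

2.08 psu

Neutral buoyancy requires −α(T_deep − T_surf) + β(S_deep − S_surf′) = 0.
S_surf′ = S_deep − (α/β)·ΔT = 21.75 − (1.8 × 10⁻⁴/7.7 × 10⁻⁴)·(+2.5) = 21.1656 psu.
Increase required: 21.1656 − 19.09 = 2.0756 psu.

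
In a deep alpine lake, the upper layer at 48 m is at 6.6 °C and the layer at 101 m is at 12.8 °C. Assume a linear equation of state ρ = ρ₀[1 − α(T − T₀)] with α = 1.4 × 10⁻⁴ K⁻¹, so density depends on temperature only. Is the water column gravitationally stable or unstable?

unstable

ΔT = 12.8 − 6.6 = +6.2 K, so Δρ/ρ₀ = −αΔT = -8.68 × 10⁻⁴.
Δρ/ρ₀ < 0, so Δρ < 0: deeper water is lighter → statically unstable; the column would overturn.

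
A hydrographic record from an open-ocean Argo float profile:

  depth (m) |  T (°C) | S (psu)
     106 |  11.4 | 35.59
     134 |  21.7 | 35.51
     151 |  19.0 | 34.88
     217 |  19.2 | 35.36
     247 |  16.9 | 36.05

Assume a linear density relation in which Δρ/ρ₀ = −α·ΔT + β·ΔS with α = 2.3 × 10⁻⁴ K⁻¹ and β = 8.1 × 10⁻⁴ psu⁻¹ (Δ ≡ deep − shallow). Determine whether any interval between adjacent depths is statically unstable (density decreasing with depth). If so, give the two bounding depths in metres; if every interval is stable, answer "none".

106–134 m

Evaluate Δρ/ρ₀ = −αΔT + βΔS across each adjacent pair:
  106–134 m: −αΔT+βΔS = −(2.3 × 10⁻⁴)(+10.3)+(8.1 × 10⁻⁴)(-0.08) = -2.4 × 10⁻³ → UNSTABLE
  134–151 m: −αΔT+βΔS = −(2.3 × 10⁻⁴)(-2.7)+(8.1 × 10⁻⁴)(-0.63) = 1.1 × 10⁻⁴ → stable
  151–217 m: −αΔT+βΔS = −(2.3 × 10⁻⁴)(+0.2)+(8.1 × 10⁻⁴)(+0.48) = 3.4 × 10⁻⁴ → stable
  217–247 m: −αΔT+βΔS = −(2.3 × 10⁻⁴)(-2.3)+(8.1 × 10⁻⁴)(+0.69) = 1.1 × 10⁻³ → stable
The 106–134 m interval has Δρ < 0: lighter water underlies denser water.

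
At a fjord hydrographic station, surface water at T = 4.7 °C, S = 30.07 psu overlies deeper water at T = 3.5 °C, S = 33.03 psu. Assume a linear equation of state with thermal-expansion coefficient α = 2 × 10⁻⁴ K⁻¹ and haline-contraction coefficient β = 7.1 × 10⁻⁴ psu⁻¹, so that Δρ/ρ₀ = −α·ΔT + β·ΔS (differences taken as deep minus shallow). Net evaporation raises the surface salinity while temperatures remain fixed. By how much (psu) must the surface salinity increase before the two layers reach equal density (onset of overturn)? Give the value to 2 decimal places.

Neutral buoyancy requires −α(T_deep − T_surf) + β(S_deep − S_surf′) = 0.
S_surf′ = S_deep − (α/β)·ΔT = 33.03 − (2 × 10⁻⁴/7.1 × 10⁻⁴)·(-1.2) = 33.3680 psu.
Increase required: 33.3680 − 30.07 = 3.2980 psu.

3.30 psu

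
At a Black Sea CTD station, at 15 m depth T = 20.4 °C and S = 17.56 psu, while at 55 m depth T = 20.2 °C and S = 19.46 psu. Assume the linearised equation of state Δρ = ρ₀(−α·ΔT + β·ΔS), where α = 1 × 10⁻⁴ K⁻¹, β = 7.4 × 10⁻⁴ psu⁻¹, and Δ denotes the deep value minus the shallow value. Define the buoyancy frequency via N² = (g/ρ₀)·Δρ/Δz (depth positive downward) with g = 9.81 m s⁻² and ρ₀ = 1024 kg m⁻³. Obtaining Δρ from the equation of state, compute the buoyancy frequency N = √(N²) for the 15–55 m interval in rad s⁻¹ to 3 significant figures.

0.0187 rad s⁻¹

ΔT = -0.2 K, ΔS = +1.90 psu (deep − shallow).
Δρ/ρ₀ = −αΔT + βΔS = 2.00 × 10⁻⁵ + 1.406 × 10⁻³ = 1.426 × 10⁻³, so Δρ ≈ 1.460 kg m⁻³.
N² = (g/ρ₀)·Δρ/Δz = g·(Δρ/ρ₀)/Δz = 9.81 × 1.426 × 10⁻³ / 40 = 3.4973 × 10⁻⁴ s⁻².
N = √(3.4973 × 10⁻⁴) = 0.018701 rad s⁻¹ ≈ 0.0187 rad s⁻¹.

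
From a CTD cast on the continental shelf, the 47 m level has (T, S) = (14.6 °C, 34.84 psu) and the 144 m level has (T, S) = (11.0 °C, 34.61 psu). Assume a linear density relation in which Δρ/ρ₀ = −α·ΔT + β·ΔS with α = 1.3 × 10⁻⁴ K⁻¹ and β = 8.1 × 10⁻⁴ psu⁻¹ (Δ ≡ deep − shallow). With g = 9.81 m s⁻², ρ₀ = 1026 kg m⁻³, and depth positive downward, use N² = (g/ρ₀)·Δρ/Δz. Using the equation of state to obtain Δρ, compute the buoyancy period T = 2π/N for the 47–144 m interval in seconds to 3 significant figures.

ΔT = -3.6 K, ΔS = -0.23 psu (deep − shallow).
Δρ/ρ₀ = −αΔT + βΔS = 4.68 × 10⁻⁴ − 1.863 × 10⁻⁴ = 2.817 × 10⁻⁴, so Δρ ≈ 0.2890 kg m⁻³.
N² = (g/ρ₀)·Δρ/Δz = g·(Δρ/ρ₀)/Δz = 9.81 × 2.817 × 10⁻⁴ / 97 = 2.8489 × 10⁻⁵ s⁻².
N = √(2.8489 × 10⁻⁵) = 5.3375 × 10⁻³ rad s⁻¹ → T = 2π/N = 1.1772 × 10³ s ≈ 1.18 × 10³ s.

1.18 × 10³ s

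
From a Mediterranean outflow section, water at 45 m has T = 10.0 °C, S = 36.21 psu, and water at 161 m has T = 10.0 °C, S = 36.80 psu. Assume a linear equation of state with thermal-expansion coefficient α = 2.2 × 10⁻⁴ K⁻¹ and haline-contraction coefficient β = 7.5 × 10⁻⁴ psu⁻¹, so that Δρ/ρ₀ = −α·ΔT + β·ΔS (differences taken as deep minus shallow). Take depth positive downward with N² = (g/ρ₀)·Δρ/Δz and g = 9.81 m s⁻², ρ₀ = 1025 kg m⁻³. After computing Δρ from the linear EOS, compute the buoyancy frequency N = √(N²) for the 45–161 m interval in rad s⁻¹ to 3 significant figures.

ΔT = +0.0 K, ΔS = +0.59 psu (deep − shallow).
Δρ/ρ₀ = −αΔT + βΔS = 0 + 4.425 × 10⁻⁴ = 4.425 × 10⁻⁴, so Δρ ≈ 0.4536 kg m⁻³.
N² = (g/ρ₀)·Δρ/Δz = g·(Δρ/ρ₀)/Δz = 9.81 × 4.425 × 10⁻⁴ / 116 = 3.7422 × 10⁻⁵ s⁻².
N = √(3.7422 × 10⁻⁵) = 6.1174 × 10⁻³ rad s⁻¹ ≈ 6.12 × 10⁻³ rad s⁻¹.

6.12 × 10⁻³ rad s⁻¹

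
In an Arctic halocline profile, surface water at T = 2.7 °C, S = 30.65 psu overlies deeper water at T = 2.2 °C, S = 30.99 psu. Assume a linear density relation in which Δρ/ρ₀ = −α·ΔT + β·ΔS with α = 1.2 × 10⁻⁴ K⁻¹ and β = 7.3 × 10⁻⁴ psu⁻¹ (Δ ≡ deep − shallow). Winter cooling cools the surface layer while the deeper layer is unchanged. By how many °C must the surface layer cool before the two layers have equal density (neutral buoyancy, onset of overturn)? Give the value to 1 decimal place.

Neutral buoyancy requires Δρ = 0, i.e. −α(T_deep − T_surf′) + β(S_deep − S_surf) = 0.
T_surf′ = T_deep − (β/α)·ΔS = 2.2 − (7.3 × 10⁻⁴/1.2 × 10⁻⁴)·(+0.34) = 0.132 °C.
Cooling required: 2.7 − (0.132) = 2.568 °C.

2.6 °C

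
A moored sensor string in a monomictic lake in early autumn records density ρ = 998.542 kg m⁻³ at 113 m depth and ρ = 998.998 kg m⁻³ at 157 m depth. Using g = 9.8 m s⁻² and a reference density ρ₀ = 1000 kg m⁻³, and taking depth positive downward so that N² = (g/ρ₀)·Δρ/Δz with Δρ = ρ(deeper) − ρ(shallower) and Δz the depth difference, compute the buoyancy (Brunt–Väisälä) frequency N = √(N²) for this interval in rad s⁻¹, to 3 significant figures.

0.0101 rad s⁻¹

Δρ = 998.998 − 998.542 = 0.456 kg m⁻³ over Δz = 157 − 113 = 44 m.
N² = (9.8/1000) × (0.456/44) = 1.0156 × 10⁻⁴ s⁻².
N = √(1.0156 × 10⁻⁴) = 0.010078 rad s⁻¹ ≈ 0.0101 rad s⁻¹.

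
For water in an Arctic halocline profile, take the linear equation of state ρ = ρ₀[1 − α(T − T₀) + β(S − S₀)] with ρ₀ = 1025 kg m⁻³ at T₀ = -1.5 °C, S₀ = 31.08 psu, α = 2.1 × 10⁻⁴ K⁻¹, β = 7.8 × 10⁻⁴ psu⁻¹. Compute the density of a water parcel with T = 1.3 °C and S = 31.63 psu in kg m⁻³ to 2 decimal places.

1024.84 kg m⁻³

T − T₀ = +2.8 K, S − S₀ = +0.55 psu.
Bracket = 1 − α·(+2.8) + β·(+0.55) = 1 + (-1.59 × 10⁻⁴) = 0.9998410.
ρ = 1025 × 0.9998410 = 1024.84 kg m⁻³.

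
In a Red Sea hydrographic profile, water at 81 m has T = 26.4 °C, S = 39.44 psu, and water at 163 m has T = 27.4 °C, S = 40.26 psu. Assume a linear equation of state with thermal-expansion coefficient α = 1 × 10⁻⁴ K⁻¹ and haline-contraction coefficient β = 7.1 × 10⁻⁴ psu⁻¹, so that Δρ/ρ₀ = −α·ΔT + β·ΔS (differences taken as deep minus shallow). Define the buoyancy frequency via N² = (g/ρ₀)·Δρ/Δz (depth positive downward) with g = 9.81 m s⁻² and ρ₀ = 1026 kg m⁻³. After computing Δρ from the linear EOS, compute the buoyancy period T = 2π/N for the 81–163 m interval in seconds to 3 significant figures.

ΔT = +1.0 K, ΔS = +0.82 psu (deep − shallow).
Δρ/ρ₀ = −αΔT + βΔS = -1.00 × 10⁻⁴ + 5.822 × 10⁻⁴ = 4.822 × 10⁻⁴, so Δρ ≈ 0.4947 kg m⁻³.
N² = (g/ρ₀)·Δρ/Δz = g·(Δρ/ρ₀)/Δz = 9.81 × 4.822 × 10⁻⁴ / 82 = 5.7688 × 10⁻⁵ s⁻².
N = √(5.7688 × 10⁻⁵) = 7.5953 × 10⁻³ rad s⁻¹ → T = 2π/N = 827.25 s ≈ 827 s.

827 s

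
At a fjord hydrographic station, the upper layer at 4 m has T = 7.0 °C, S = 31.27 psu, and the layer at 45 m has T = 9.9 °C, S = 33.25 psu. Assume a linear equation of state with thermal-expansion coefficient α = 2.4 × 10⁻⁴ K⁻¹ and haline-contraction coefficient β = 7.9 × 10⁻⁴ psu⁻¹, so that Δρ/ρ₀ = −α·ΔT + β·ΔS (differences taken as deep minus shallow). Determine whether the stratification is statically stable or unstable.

ΔT = 9.9 − 7.0 = +2.9 K and ΔS = 33.25 − 31.27 = +1.98 psu (deep − shallow).
−αΔT = -6.96 × 10⁻⁴; βΔS = 1.5642 × 10⁻³; sum Δρ/ρ₀ = 8.682 × 10⁻⁴.
Δρ/ρ₀ > 0, so Δρ > 0: deeper water is denser → statically stable.

stable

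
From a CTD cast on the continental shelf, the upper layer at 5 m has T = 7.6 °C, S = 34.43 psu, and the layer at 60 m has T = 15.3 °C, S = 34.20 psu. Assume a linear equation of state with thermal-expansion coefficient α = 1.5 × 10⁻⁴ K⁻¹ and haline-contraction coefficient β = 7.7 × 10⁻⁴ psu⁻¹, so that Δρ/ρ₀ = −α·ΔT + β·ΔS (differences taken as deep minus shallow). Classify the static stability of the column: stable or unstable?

unstable

ΔT = 15.3 − 7.6 = +7.7 K and ΔS = 34.20 − 34.43 = -0.23 psu (deep − shallow).
−αΔT = -1.155 × 10⁻³; βΔS = -1.771 × 10⁻⁴; sum Δρ/ρ₀ = -1.3321 × 10⁻³.
Δρ/ρ₀ < 0, so Δρ < 0: deeper water is lighter → statically unstable; the column would overturn.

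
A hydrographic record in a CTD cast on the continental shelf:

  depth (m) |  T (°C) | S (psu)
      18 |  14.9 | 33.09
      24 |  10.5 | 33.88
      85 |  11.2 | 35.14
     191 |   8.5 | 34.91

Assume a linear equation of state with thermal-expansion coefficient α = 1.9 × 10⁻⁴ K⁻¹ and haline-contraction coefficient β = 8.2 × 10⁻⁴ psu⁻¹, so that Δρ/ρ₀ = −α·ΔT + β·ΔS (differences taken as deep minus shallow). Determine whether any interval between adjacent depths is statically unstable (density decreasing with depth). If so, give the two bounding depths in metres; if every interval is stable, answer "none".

Evaluate Δρ/ρ₀ = −αΔT + βΔS across each adjacent pair:
  18–24 m: −αΔT+βΔS = −(1.9 × 10⁻⁴)(-4.4)+(8.2 × 10⁻⁴)(+0.79) = 1.5 × 10⁻³ → stable
  24–85 m: −αΔT+βΔS = −(1.9 × 10⁻⁴)(+0.7)+(8.2 × 10⁻⁴)(+1.26) = 9.0 × 10⁻⁴ → stable
  85–191 m: −αΔT+βΔS = −(1.9 × 10⁻⁴)(-2.7)+(8.2 × 10⁻⁴)(-0.23) = 3.2 × 10⁻⁴ → stable
Every interval has Δρ > 0: the column is stably stratified throughout.

none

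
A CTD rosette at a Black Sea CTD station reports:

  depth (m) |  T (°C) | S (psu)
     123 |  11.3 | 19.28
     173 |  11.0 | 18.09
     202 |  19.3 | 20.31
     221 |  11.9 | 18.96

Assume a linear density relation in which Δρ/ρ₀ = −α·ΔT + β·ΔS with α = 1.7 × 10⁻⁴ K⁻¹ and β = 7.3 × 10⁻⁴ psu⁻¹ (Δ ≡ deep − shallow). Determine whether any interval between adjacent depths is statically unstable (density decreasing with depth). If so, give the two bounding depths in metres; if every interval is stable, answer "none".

123–173 m

Evaluate Δρ/ρ₀ = −αΔT + βΔS across each adjacent pair:
  123–173 m: −αΔT+βΔS = −(1.7 × 10⁻⁴)(-0.3)+(7.3 × 10⁻⁴)(-1.19) = -8.2 × 10⁻⁴ → UNSTABLE
  173–202 m: −αΔT+βΔS = −(1.7 × 10⁻⁴)(+8.3)+(7.3 × 10⁻⁴)(+2.22) = 2.1 × 10⁻⁴ → stable
  202–221 m: −αΔT+βΔS = −(1.7 × 10⁻⁴)(-7.4)+(7.3 × 10⁻⁴)(-1.35) = 2.7 × 10⁻⁴ → stable
The 123–173 m interval has Δρ < 0: lighter water underlies denser water.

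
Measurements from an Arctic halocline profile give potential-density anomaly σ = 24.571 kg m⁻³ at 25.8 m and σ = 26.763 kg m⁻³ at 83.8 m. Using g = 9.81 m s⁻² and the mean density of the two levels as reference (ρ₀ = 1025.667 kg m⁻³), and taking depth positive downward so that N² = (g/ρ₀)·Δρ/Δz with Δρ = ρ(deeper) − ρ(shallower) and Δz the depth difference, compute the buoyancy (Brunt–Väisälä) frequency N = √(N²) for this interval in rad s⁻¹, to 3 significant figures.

Δρ = 1026.763 − 1024.571 = 2.192 kg m⁻³ over Δz = 83.8 − 25.8 = 58 m.
N² = (9.81/1025.667) × (2.192/58) = 3.6147 × 10⁻⁴ s⁻².
N = √(3.6147 × 10⁻⁴) = 0.019012 rad s⁻¹ ≈ 0.0190 rad s⁻¹.

0.0190 rad s⁻¹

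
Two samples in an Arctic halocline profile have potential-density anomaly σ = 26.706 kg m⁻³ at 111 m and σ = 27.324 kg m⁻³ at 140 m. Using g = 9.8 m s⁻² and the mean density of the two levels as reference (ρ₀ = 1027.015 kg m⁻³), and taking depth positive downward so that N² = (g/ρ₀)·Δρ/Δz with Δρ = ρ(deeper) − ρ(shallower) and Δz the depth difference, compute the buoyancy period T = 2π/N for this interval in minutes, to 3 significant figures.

7.34 min

Δρ = 1027.324 − 1026.706 = 0.618 kg m⁻³ over Δz = 140 − 111 = 29 m.
N² = (9.8/1027.015) × (0.618/29) = 2.0335 × 10⁻⁴ s⁻².
N = √(2.0335 × 10⁻⁴) = 0.014260 rad s⁻¹, so T = 2π/N = 440.62 s = 7.3437 min ≈ 7.34 min.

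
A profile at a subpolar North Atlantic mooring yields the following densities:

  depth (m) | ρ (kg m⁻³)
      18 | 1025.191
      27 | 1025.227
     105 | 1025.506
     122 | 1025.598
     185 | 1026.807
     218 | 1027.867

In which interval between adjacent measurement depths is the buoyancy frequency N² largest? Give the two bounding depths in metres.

Compute the density gradient over each adjacent pair:
  18–27 m: Δρ/Δz = 0.036/9 = 4.0 × 10⁻³ kg m⁻⁴
  27–105 m: Δρ/Δz = 0.279/78 = 3.6 × 10⁻³ kg m⁻⁴
  105–122 m: Δρ/Δz = 0.092/17 = 5.4 × 10⁻³ kg m⁻⁴
  122–185 m: Δρ/Δz = 1.209/63 = 0.019 kg m⁻⁴
  185–218 m: Δρ/Δz = 1.060/33 = 0.032 kg m⁻⁴
The largest gradient is in the 185–218 m interval — the pycnocline.

185–218 m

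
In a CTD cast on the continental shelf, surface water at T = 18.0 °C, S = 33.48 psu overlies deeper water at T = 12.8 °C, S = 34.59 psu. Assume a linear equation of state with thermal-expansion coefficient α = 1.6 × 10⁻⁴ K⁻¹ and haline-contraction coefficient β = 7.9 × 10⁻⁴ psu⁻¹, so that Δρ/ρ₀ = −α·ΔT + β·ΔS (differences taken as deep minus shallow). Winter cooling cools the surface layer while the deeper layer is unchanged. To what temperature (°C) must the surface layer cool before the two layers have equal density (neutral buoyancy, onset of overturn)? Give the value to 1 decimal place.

Neutral buoyancy requires Δρ = 0, i.e. −α(T_deep − T_surf′) + β(S_deep − S_surf) = 0.
T_surf′ = T_deep − (β/α)·ΔS = 12.8 − (7.9 × 10⁻⁴/1.6 × 10⁻⁴)·(+1.11) = 7.319 °C.
Cooling required: 18.0 − (7.319) = 10.681 °C.

7.3 °C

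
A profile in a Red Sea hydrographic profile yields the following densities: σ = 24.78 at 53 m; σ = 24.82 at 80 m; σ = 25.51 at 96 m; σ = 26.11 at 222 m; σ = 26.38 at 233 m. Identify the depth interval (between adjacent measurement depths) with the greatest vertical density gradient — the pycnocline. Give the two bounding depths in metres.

Compute the density gradient over each adjacent pair:
  53–80 m: Δρ/Δz = 0.04/27 = 1.5 × 10⁻³ kg m⁻⁴
  80–96 m: Δρ/Δz = 0.69/16 = 0.043 kg m⁻⁴
  96–222 m: Δρ/Δz = 0.60/126 = 4.8 × 10⁻³ kg m⁻⁴
  222–233 m: Δρ/Δz = 0.27/11 = 0.025 kg m⁻⁴
The largest gradient is in the 80–96 m interval — the pycnocline.

80–96 m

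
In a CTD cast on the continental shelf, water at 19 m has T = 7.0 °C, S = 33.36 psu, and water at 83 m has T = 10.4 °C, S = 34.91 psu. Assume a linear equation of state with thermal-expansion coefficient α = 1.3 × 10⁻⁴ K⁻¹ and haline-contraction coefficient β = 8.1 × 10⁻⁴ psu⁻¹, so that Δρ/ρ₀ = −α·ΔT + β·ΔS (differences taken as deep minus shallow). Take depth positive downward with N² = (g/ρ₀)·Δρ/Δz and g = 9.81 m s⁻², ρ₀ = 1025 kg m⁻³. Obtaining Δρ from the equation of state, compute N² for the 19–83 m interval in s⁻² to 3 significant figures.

1.25 × 10⁻⁴ s⁻²

ΔT = +3.4 K, ΔS = +1.55 psu (deep − shallow).
Δρ/ρ₀ = −αΔT + βΔS = -4.42 × 10⁻⁴ + 1.2555 × 10⁻³ = 8.135 × 10⁻⁴, so Δρ ≈ 0.8338 kg m⁻³.
N² = (g/ρ₀)·Δρ/Δz = g·(Δρ/ρ₀)/Δz = 9.81 × 8.135 × 10⁻⁴ / 64 = 1.2469 × 10⁻⁴ s⁻² ≈ 1.25 × 10⁻⁴ s⁻².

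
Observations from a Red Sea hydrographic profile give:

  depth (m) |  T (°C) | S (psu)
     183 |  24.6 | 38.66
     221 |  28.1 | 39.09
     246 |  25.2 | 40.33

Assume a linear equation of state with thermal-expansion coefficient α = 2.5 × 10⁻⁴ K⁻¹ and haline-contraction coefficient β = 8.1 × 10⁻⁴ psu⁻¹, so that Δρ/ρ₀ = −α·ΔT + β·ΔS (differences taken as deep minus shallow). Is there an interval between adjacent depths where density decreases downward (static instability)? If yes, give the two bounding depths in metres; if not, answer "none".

183–221 m

Evaluate Δρ/ρ₀ = −αΔT + βΔS across each adjacent pair:
  183–221 m: −αΔT+βΔS = −(2.5 × 10⁻⁴)(+3.5)+(8.1 × 10⁻⁴)(+0.43) = -5.3 × 10⁻⁴ → UNSTABLE
  221–246 m: −αΔT+βΔS = −(2.5 × 10⁻⁴)(-2.9)+(8.1 × 10⁻⁴)(+1.24) = 1.7 × 10⁻³ → stable
The 183–221 m interval has Δρ < 0: lighter water underlies denser water.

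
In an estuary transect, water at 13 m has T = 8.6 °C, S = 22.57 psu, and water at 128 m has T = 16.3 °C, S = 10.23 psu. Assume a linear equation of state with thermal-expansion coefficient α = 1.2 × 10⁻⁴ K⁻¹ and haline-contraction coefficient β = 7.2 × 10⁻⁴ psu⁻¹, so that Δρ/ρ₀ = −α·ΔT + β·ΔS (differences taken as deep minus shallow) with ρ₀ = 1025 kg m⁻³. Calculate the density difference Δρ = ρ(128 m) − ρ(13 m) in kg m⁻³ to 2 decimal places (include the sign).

-10.05 kg m⁻³

ΔT = +7.7 K, ΔS = -12.34 psu (deep − shallow).
Δρ/ρ₀ = −(1.2 × 10⁻⁴)(+7.7) + (7.2 × 10⁻⁴)(-12.34) = -9.8088 × 10⁻³.
Δρ = 1025 × (-9.8088 × 10⁻³) = -10.05 kg m⁻³.
Negative Δρ: lighter below, statically unstable.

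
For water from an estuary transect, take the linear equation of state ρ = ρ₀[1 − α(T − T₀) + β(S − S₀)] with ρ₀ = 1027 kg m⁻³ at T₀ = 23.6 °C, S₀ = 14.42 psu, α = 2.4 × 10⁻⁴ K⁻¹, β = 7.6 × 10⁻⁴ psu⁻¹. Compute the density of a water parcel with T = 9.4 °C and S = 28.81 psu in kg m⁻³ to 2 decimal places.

1041.73 kg m⁻³

T − T₀ = -14.2 K, S − S₀ = +14.39 psu.
Bracket = 1 − α·(-14.2) + β·(+14.39) = 1 + (0.0143444) = 1.0143444.
ρ = 1027 × 1.0143444 = 1041.73 kg m⁻³.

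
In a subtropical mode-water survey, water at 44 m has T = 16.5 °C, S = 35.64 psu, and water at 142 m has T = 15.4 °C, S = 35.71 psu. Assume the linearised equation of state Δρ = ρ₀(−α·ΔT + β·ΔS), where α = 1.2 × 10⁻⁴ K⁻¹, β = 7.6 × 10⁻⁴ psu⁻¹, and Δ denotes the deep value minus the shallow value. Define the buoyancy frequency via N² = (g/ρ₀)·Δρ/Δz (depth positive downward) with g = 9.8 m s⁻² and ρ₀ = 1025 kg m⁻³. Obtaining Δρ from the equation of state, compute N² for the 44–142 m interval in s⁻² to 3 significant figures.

1.85 × 10⁻⁵ s⁻²

ΔT = -1.1 K, ΔS = +0.07 psu (deep − shallow).
Δρ/ρ₀ = −αΔT + βΔS = 1.32 × 10⁻⁴ + 5.32 × 10⁻⁵ = 1.852 × 10⁻⁴, so Δρ ≈ 0.1898 kg m⁻³.
N² = (g/ρ₀)·Δρ/Δz = g·(Δρ/ρ₀)/Δz = 9.8 × 1.852 × 10⁻⁴ / 98 = 1.8520 × 10⁻⁵ s⁻² ≈ 1.85 × 10⁻⁵ s⁻².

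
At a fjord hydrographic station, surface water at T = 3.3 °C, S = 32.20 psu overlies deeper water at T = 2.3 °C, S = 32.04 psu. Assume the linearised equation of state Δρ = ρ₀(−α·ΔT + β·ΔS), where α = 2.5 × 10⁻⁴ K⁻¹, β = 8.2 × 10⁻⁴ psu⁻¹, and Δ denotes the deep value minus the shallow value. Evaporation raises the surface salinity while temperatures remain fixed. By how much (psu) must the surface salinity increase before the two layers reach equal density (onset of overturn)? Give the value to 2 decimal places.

0.14 psu

Neutral buoyancy requires −α(T_deep − T_surf) + β(S_deep − S_surf′) = 0.
S_surf′ = S_deep − (α/β)·ΔT = 32.04 − (2.5 × 10⁻⁴/8.2 × 10⁻⁴)·(-1.0) = 32.3449 psu.
Increase required: 32.3449 − 32.20 = 0.1449 psu.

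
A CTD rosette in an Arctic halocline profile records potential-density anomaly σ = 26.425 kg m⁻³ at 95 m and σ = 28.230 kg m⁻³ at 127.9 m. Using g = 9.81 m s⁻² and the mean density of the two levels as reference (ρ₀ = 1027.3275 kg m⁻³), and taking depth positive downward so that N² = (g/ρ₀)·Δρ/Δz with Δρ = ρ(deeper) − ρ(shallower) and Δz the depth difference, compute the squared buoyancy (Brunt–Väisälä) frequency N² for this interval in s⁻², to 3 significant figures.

Δρ = 1028.230 − 1026.425 = 1.805 kg m⁻³ over Δz = 127.9 − 95 = 32.9 m.
N² = (9.81/1027.3275) × (1.805/32.9) = 5.2389 × 10⁻⁴ s⁻² ≈ 5.24 × 10⁻⁴ s⁻².

5.24 × 10⁻⁴ s⁻²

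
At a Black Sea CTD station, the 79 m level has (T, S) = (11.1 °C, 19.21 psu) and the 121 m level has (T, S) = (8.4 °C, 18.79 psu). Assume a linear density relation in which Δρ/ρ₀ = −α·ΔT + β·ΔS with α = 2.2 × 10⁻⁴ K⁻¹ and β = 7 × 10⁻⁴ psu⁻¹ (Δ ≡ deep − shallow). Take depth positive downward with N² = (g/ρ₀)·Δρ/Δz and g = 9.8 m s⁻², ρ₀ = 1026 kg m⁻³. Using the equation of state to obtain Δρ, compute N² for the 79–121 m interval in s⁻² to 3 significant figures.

7.00 × 10⁻⁵ s⁻²

ΔT = -2.7 K, ΔS = -0.42 psu (deep − shallow).
Δρ/ρ₀ = −αΔT + βΔS = 5.94 × 10⁻⁴ − 2.94 × 10⁻⁴ = 3.00 × 10⁻⁴, so Δρ ≈ 0.3078 kg m⁻³.
N² = (g/ρ₀)·Δρ/Δz = g·(Δρ/ρ₀)/Δz = 9.8 × 3.00 × 10⁻⁴ / 42 = 7.0000 × 10⁻⁵ s⁻² ≈ 7.00 × 10⁻⁵ s⁻².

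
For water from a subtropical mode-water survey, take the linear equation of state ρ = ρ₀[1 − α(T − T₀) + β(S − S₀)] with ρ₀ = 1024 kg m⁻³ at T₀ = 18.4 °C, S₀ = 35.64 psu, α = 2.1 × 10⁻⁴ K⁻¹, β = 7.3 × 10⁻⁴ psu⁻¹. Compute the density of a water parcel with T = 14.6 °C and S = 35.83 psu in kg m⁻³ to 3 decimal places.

T − T₀ = -3.8 K, S − S₀ = +0.19 psu.
Bracket = 1 − α·(-3.8) + β·(+0.19) = 1 + (9.367 × 10⁻⁴) = 1.0009367.
ρ = 1024 × 1.0009367 = 1024.959 kg m⁻³.

1024.959 kg m⁻³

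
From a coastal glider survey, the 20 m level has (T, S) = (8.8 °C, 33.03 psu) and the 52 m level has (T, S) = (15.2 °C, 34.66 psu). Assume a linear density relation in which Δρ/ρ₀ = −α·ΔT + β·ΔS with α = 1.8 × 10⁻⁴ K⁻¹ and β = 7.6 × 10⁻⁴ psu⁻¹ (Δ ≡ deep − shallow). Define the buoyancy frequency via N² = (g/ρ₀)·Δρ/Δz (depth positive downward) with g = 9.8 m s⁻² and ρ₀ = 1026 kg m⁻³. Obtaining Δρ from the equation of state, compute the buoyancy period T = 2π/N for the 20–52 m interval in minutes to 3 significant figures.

ΔT = +6.4 K, ΔS = +1.63 psu (deep − shallow).
Δρ/ρ₀ = −αΔT + βΔS = -1.152 × 10⁻³ + 1.2388 × 10⁻³ = 8.68 × 10⁻⁵, so Δρ ≈ 0.08906 kg m⁻³.
N² = (g/ρ₀)·Δρ/Δz = g·(Δρ/ρ₀)/Δz = 9.8 × 8.68 × 10⁻⁵ / 32 = 2.6582 × 10⁻⁵ s⁻².
N = √(2.6582 × 10⁻⁵) = 5.1558 × 10⁻³ rad s⁻¹ → T = 2π/N = 1.2187 × 10³ s = 20.312 min ≈ 20.3 min.

20.3 min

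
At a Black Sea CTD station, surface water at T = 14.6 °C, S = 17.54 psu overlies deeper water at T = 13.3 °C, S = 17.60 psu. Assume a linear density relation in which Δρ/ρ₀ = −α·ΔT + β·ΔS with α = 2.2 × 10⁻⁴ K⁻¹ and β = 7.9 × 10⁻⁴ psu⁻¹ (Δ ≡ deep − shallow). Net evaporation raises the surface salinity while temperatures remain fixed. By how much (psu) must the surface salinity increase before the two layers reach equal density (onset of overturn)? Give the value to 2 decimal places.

0.42 psu

Neutral buoyancy requires −α(T_deep − T_surf) + β(S_deep − S_surf′) = 0.
S_surf′ = S_deep − (α/β)·ΔT = 17.60 − (2.2 × 10⁻⁴/7.9 × 10⁻⁴)·(-1.3) = 17.9620 psu.
Increase required: 17.9620 − 17.54 = 0.4220 psu.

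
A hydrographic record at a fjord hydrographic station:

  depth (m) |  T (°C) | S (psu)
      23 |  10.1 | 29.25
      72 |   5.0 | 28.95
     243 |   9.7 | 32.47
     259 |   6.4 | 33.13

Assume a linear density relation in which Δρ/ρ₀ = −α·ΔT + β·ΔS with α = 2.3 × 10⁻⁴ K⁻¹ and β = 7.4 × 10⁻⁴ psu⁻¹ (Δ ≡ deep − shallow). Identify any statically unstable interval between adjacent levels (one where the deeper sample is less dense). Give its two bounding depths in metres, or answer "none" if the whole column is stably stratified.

none

Evaluate Δρ/ρ₀ = −αΔT + βΔS across each adjacent pair:
  23–72 m: −αΔT+βΔS = −(2.3 × 10⁻⁴)(-5.1)+(7.4 × 10⁻⁴)(-0.30) = 9.5 × 10⁻⁴ → stable
  72–243 m: −αΔT+βΔS = −(2.3 × 10⁻⁴)(+4.7)+(7.4 × 10⁻⁴)(+3.52) = 1.5 × 10⁻³ → stable
  243–259 m: −αΔT+βΔS = −(2.3 × 10⁻⁴)(-3.3)+(7.4 × 10⁻⁴)(+0.66) = 1.2 × 10⁻³ → stable
Every interval has Δρ > 0: the column is stably stratified throughout.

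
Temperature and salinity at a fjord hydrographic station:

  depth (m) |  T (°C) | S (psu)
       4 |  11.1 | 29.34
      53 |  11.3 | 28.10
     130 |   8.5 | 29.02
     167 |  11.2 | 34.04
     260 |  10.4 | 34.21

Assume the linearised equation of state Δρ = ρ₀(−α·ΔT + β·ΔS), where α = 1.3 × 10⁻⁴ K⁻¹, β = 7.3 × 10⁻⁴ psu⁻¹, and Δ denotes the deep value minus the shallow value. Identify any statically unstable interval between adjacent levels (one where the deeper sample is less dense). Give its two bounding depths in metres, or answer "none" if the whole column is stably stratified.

4–53 m

Evaluate Δρ/ρ₀ = −αΔT + βΔS across each adjacent pair:
  4–53 m: −αΔT+βΔS = −(1.3 × 10⁻⁴)(+0.2)+(7.3 × 10⁻⁴)(-1.24) = -9.3 × 10⁻⁴ → UNSTABLE
  53–130 m: −αΔT+βΔS = −(1.3 × 10⁻⁴)(-2.8)+(7.3 × 10⁻⁴)(+0.92) = 1.0 × 10⁻³ → stable
  130–167 m: −αΔT+βΔS = −(1.3 × 10⁻⁴)(+2.7)+(7.3 × 10⁻⁴)(+5.02) = 3.3 × 10⁻³ → stable
  167–260 m: −αΔT+βΔS = −(1.3 × 10⁻⁴)(-0.8)+(7.3 × 10⁻⁴)(+0.17) = 2.3 × 10⁻⁴ → stable
The 4–53 m interval has Δρ < 0: lighter water underlies denser water.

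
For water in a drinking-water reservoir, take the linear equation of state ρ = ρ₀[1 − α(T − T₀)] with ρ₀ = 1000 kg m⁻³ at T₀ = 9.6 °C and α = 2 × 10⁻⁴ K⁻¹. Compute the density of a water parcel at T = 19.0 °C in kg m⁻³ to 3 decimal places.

T − T₀ = +9.4 K.
Bracket = 1 − α·(+9.4) = 1 + (-1.88 × 10⁻³) = 0.9981200.
ρ = 1000 × 0.9981200 = 998.120 kg m⁻³.

998.120 kg m⁻³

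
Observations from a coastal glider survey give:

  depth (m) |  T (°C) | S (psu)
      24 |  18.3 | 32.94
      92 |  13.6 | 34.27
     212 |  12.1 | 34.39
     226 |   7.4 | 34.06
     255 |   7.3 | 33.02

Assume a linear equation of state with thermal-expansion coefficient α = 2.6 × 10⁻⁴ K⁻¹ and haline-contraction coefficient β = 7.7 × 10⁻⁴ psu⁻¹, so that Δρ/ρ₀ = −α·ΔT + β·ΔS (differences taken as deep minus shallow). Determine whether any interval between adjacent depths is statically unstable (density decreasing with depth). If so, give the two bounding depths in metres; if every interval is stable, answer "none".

Evaluate Δρ/ρ₀ = −αΔT + βΔS across each adjacent pair:
  24–92 m: −αΔT+βΔS = −(2.6 × 10⁻⁴)(-4.7)+(7.7 × 10⁻⁴)(+1.33) = 2.2 × 10⁻³ → stable
  92–212 m: −αΔT+βΔS = −(2.6 × 10⁻⁴)(-1.5)+(7.7 × 10⁻⁴)(+0.12) = 4.8 × 10⁻⁴ → stable
  212–226 m: −αΔT+βΔS = −(2.6 × 10⁻⁴)(-4.7)+(7.7 × 10⁻⁴)(-0.33) = 9.7 × 10⁻⁴ → stable
  226–255 m: −αΔT+βΔS = −(2.6 × 10⁻⁴)(-0.1)+(7.7 × 10⁻⁴)(-1.04) = -7.7 × 10⁻⁴ → UNSTABLE
The 226–255 m interval has Δρ < 0: lighter water underlies denser water.

226–255 m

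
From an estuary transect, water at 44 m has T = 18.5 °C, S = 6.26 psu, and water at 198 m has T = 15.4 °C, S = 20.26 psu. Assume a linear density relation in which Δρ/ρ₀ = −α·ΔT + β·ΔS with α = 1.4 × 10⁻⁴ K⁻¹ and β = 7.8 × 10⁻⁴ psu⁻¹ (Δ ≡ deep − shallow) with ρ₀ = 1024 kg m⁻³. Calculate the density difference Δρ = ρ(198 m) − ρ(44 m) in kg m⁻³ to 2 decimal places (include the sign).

ΔT = -3.1 K, ΔS = +14.00 psu (deep − shallow).
Δρ/ρ₀ = −(1.4 × 10⁻⁴)(-3.1) + (7.8 × 10⁻⁴)(+14.00) = 0.011354.
Δρ = 1024 × (0.011354) = +11.63 kg m⁻³.
Positive Δρ: denser below, stable.

+11.63 kg m⁻³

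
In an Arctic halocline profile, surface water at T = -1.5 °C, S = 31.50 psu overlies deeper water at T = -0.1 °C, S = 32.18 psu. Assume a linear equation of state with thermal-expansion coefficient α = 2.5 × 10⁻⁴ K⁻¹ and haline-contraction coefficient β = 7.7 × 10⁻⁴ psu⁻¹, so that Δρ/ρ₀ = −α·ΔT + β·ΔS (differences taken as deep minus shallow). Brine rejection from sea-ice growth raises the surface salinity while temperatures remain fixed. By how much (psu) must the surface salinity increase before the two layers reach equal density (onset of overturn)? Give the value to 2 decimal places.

0.23 psu

Neutral buoyancy requires −α(T_deep − T_surf) + β(S_deep − S_surf′) = 0.
S_surf′ = S_deep − (α/β)·ΔT = 32.18 − (2.5 × 10⁻⁴/7.7 × 10⁻⁴)·(+1.4) = 31.7255 psu.
Increase required: 31.7255 − 31.50 = 0.2255 psu.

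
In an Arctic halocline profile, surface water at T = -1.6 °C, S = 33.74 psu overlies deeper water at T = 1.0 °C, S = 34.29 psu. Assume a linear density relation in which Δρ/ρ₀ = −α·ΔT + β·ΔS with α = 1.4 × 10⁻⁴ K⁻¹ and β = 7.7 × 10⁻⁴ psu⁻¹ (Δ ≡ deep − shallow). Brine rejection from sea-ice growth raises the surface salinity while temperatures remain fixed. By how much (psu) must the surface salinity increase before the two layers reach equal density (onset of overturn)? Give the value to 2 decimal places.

0.08 psu

Neutral buoyancy requires −α(T_deep − T_surf) + β(S_deep − S_surf′) = 0.
S_surf′ = S_deep − (α/β)·ΔT = 34.29 − (1.4 × 10⁻⁴/7.7 × 10⁻⁴)·(+2.6) = 33.8173 psu.
Increase required: 33.8173 − 33.74 = 0.0773 psu.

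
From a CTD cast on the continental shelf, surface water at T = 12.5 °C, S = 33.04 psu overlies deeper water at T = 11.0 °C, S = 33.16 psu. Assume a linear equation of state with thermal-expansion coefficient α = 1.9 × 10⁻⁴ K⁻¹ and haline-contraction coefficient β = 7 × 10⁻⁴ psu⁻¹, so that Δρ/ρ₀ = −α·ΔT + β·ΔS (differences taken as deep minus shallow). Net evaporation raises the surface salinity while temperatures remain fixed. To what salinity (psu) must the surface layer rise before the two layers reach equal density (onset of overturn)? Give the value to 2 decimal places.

Neutral buoyancy requires −α(T_deep − T_surf) + β(S_deep − S_surf′) = 0.
S_surf′ = S_deep − (α/β)·ΔT = 33.16 − (1.9 × 10⁻⁴/7 × 10⁻⁴)·(-1.5) = 33.5671 psu.
Increase required: 33.5671 − 33.04 = 0.5271 psu.

33.57 psu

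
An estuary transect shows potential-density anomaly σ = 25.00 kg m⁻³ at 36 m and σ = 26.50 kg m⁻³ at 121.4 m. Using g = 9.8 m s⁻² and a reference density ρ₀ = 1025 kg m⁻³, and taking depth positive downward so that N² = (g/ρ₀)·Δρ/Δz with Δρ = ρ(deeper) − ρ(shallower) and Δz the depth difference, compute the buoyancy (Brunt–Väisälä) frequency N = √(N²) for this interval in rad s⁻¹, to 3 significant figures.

0.0130 rad s⁻¹

Δρ = 1026.50 − 1025.00 = 1.50 kg m⁻³ over Δz = 121.4 − 36 = 85.4 m.
N² = (9.8/1025) × (1.50/85.4) = 1.6793 × 10⁻⁴ s⁻².
N = √(1.6793 × 10⁻⁴) = 0.012959 rad s⁻¹ ≈ 0.0130 rad s⁻¹.
Since Δρ > 0 the layer is stably stratified.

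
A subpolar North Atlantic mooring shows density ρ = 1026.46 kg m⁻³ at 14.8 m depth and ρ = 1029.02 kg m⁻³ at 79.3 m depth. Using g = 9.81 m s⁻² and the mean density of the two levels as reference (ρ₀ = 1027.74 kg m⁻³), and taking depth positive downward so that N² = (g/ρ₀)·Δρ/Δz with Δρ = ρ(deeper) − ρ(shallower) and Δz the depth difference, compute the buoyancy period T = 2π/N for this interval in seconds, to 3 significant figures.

Δρ = 1029.02 − 1026.46 = 2.56 kg m⁻³ over Δz = 79.3 − 14.8 = 64.5 m.
N² = (9.81/1027.74) × (2.56/64.5) = 3.7885 × 10⁻⁴ s⁻².
N = √(3.7885 × 10⁻⁴) = 0.019464 rad s⁻¹, so T = 2π/N = 322.81 s ≈ 323 s.

323 s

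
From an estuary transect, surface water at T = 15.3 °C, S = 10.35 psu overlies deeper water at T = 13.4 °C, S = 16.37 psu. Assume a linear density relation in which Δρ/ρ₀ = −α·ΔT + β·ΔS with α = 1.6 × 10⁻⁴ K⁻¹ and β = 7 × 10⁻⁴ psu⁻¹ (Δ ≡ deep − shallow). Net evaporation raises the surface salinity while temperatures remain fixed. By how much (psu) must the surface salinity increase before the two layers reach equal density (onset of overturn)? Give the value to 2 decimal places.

Neutral buoyancy requires −α(T_deep − T_surf) + β(S_deep − S_surf′) = 0.
S_surf′ = S_deep − (α/β)·ΔT = 16.37 − (1.6 × 10⁻⁴/7 × 10⁻⁴)·(-1.9) = 16.8043 psu.
Increase required: 16.8043 − 10.35 = 6.4543 psu.

6.45 psu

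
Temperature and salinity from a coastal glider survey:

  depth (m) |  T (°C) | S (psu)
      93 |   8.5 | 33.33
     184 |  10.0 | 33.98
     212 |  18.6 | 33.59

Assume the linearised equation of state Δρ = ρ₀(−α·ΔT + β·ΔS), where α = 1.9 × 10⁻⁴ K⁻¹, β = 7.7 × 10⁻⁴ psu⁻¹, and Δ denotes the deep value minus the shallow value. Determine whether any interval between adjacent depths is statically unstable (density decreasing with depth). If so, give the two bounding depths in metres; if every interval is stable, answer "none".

Evaluate Δρ/ρ₀ = −αΔT + βΔS across each adjacent pair:
  93–184 m: −αΔT+βΔS = −(1.9 × 10⁻⁴)(+1.5)+(7.7 × 10⁻⁴)(+0.65) = 2.2 × 10⁻⁴ → stable
  184–212 m: −αΔT+βΔS = −(1.9 × 10⁻⁴)(+8.6)+(7.7 × 10⁻⁴)(-0.39) = -1.9 × 10⁻³ → UNSTABLE
The 184–212 m interval has Δρ < 0: lighter water underlies denser water.

184–212 m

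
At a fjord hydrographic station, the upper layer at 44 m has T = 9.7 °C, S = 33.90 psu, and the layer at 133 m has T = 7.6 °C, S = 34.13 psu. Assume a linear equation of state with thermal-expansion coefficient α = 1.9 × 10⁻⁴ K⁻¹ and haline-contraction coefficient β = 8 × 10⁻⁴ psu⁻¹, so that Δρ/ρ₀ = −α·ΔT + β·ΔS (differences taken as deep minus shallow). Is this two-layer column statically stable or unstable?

stable

ΔT = 7.6 − 9.7 = -2.1 K and ΔS = 34.13 − 33.90 = +0.23 psu (deep − shallow).
−αΔT = 3.99 × 10⁻⁴; βΔS = 1.84 × 10⁻⁴; sum Δρ/ρ₀ = 5.83 × 10⁻⁴.
Δρ/ρ₀ > 0, so Δρ > 0: deeper water is denser → statically stable.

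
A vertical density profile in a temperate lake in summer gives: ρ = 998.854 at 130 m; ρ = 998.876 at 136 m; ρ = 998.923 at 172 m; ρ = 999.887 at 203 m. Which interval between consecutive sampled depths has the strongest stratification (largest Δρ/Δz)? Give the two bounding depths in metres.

172–203 m

Compute the density gradient over each adjacent pair:
  130–136 m: Δρ/Δz = 0.022/6 = 3.7 × 10⁻³ kg m⁻⁴
  136–172 m: Δρ/Δz = 0.047/36 = 1.3 × 10⁻³ kg m⁻⁴
  172–203 m: Δρ/Δz = 0.964/31 = 0.031 kg m⁻⁴
The largest gradient is in the 172–203 m interval — the pycnocline.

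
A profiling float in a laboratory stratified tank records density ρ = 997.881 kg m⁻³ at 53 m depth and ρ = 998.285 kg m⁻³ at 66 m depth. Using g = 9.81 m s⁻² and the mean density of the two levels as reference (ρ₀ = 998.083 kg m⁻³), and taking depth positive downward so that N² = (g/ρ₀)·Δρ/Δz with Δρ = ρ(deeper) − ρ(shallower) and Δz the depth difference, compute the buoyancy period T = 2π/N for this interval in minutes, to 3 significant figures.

5.99 min

Δρ = 998.285 − 997.881 = 0.404 kg m⁻³ over Δz = 66 − 53 = 13 m.
N² = (9.81/998.083) × (0.404/13) = 3.0545 × 10⁻⁴ s⁻².
N = √(3.0545 × 10⁻⁴) = 0.017477 rad s⁻¹, so T = 2π/N = 359.51 s = 5.9918 min ≈ 5.99 min.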